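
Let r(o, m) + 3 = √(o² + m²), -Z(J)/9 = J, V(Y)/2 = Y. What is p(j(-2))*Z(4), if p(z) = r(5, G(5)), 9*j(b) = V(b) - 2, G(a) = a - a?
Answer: -72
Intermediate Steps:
V(Y) = 2*Y
G(a) = 0
Z(J) = -9*J
j(b) = -2/9 + 2*b/9 (j(b) = (2*b - 2)/9 = (-2 + 2*b)/9 = -2/9 + 2*b/9)
r(o, m) = -3 + √(m² + o²) (r(o, m) = -3 + √(o² + m²) = -3 + √(m² + o²))
p(z) = 2 (p(z) = -3 + √(0² + 5²) = -3 + √(0 + 25) = -3 + √25 = -3 + 5 = 2)
p(j(-2))*Z(4) = 2*(-9*4) = 2*(-36) = -72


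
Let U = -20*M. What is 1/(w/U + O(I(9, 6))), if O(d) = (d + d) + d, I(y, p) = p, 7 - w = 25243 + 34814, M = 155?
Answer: 62/2317 ≈ 0.026759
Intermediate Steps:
w = -60050 (w = 7 - (25243 + 34814) = 7 - 1*60057 = 7 - 60057 = -60050)
U = -3100 (U = -20*155 = -3100)
O(d) = 3*d (O(d) = 2*d + d = 3*d)
1/(w/U + O(I(9, 6))) = 1/(-60050/(-3100) + 3*6) = 1/(-60050*(-1/3100) + 18) = 1/(1201/62 + 18) = 1/(2317/62) = 62/2317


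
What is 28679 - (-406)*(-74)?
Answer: -1365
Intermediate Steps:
28679 - (-406)*(-74) = 28679 - 1*30044 = 28679 - 30044 = -1365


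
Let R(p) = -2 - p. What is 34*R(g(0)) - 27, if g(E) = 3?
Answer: -197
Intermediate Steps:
34*R(g(0)) - 27 = 34*(-2 - 1*3) - 27 = 34*(-2 - 3) - 27 = 34*(-5) - 27 = -170 - 27 = -197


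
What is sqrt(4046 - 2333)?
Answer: sqrt(1713) ≈ 41.388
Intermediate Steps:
sqrt(4046 - 2333) = sqrt(1713)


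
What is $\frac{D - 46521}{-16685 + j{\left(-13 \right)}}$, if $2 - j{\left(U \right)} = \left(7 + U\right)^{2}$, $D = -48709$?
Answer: $\frac{95230}{16719} \approx 5.6959$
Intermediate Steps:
$j{\left(U \right)} = 2 - \left(7 + U\right)^{2}$
$\frac{D - 46521}{-16685 + j{\left(-13 \right)}} = \frac{-48709 - 46521}{-16685 + \left(2 - \left(7 - 13\right)^{2}\right)} = - \frac{95230}{-16685 + \left(2 - \left(-6\right)^{2}\right)} = - \frac{95230}{-16685 + \left(2 - 36\right)} = - \frac{95230}{-16685 - 34} = - \frac{95230}{-16719} = \left(-95230\right) \left(- \frac{1}{16719}\right) = \frac{95230}{16719}$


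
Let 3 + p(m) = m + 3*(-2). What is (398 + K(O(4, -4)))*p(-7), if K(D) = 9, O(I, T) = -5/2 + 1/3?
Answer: -6512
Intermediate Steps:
O(I, T) = -13/6 (O(I, T) = -5*½ + 1*(⅓) = -5/2 + ⅓ = -13/6)
p(m) = -9 + m (p(m) = -3 + (m + 3*(-2)) = -3 + (m - 6) = -3 + (-6 + m) = -9 + m)
(398 + K(O(4, -4)))*p(-7) = (398 + 9)*(-9 - 7) = 407*(-16) = -6512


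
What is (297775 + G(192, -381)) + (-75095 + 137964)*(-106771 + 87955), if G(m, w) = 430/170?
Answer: -20104970550/17 ≈ -1.1826e+9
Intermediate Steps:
G(m, w) = 43/17 (G(m, w) = 430*(1/170) = 43/17)
(297775 + G(192, -381)) + (-75095 + 137964)*(-106771 + 87955) = (297775 + 43/17) + (-75095 + 137964)*(-106771 + 87955) = 5062218/17 + 62869*(-18816) = 5062218/17 - 1182943104 = -20104970550/17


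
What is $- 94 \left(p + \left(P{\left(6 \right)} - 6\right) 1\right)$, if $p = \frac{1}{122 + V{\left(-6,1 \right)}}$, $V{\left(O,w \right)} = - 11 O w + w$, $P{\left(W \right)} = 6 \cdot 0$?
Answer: $\frac{106502}{189} \approx 563.5$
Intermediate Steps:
$P{\left(W \right)} = 0$
$V{\left(O,w \right)} = w - 11 O w$ ($V{\left(O,w \right)} = - 11 O w + w = w - 11 O w$)
$p = \frac{1}{189}$ ($p = \frac{1}{122 + 1 \left(1 - -66\right)} = \frac{1}{122 + 1 \left(1 + 66\right)} = \frac{1}{122 + 1 \cdot 67} = \frac{1}{122 + 67} = \frac{1}{189} \approx 0.005291$)
$- 94 \left(p + \left(P{\left(6 \right)} - 6\right) 1\right) = - 94 \left(\frac{1}{189} + \left(0 - 6\right) 1\right) = - 94 \left(\frac{1}{189} - 6\right) = \left(-94\right) \left(- \frac{1133}{189}\right) = \frac{106502}{189}$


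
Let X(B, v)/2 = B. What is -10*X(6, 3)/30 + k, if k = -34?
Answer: -38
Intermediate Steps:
X(B, v) = 2*B
-10*X(6, 3)/30 + k = -10*2*6/30 - 34 = -120/30 - 34 = -10*⅖ - 34 = -4 - 34 = -38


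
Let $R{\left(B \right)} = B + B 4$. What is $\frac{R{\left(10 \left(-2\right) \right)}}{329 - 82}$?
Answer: $- \frac{100}{247} \approx -0.40486$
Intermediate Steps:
$R{\left(B \right)} = 5 B$ ($R{\left(B \right)} = B + 4 B = 5 B$)
$\frac{R{\left(10 \left(-2\right) \right)}}{329 - 82} = \frac{5 \cdot 10 \left(-2\right)}{329 - 82} = \frac{5 \left(-20\right)}{247} = \left(-100\right) \frac{1}{247} = - \frac{100}{247}$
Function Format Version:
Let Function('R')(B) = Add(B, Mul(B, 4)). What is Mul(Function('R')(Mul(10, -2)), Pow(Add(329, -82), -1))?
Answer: Rational(-100, 247) ≈ -0.40486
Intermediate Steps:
Function('R')(B) = Mul(5, B) (Function('R')(B) = Add(B, Mul(4, B)) = Mul(5, B))
Mul(Function('R')(Mul(10, -2)), Pow(Add(329, -82), -1)) = Mul(Mul(5, Mul(10, -2)), Pow(Add(329, -82), -1)) = Mul(Mul(5, -20), Pow(247, -1)) = Mul(-100, Rational(1, 247)) = Rational(-100, 247)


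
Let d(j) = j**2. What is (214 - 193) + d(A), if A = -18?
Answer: 345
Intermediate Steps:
(214 - 193) + d(A) = (214 - 193) + (-18)**2 = 21 + 324 = 345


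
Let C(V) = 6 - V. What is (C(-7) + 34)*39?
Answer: 1833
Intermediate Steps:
(C(-7) + 34)*39 = ((6 - 1*(-7)) + 34)*39 = ((6 + 7) + 34)*39 = (13 + 34)*39 = 47*39 = 1833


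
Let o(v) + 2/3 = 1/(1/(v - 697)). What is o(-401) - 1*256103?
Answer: -771605/3 ≈ -2.5720e+5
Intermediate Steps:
o(v) = -2093/3 + v (o(v) = -⅔ + 1/(1/(v - 697)) = -⅔ + 1/(1/(-697 + v)) = -⅔ + (-697 + v) = -2093/3 + v)
o(-401) - 1*256103 = (-2093/3 - 401) - 1*256103 = -3296/3 - 256103 = -771605/3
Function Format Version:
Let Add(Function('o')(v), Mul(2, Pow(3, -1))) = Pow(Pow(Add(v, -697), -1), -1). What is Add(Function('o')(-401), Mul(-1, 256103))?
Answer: Rational(-771605, 3) ≈ -2.5720e+5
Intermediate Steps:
Function('o')(v) = Add(Rational(-2093, 3), v) (Function('o')(v) = Add(Rational(-2, 3), Pow(Pow(Add(v, -697), -1), -1)) = Add(Rational(-2, 3), Pow(Pow(Add(-697, v), -1), -1)) = Add(Rational(-2, 3), Add(-697, v)) = Add(Rational(-2093, 3), v))
Add(Function('o')(-401), Mul(-1, 256103)) = Add(Add(Rational(-2093, 3), -401), Mul(-1, 256103)) = Add(Rational(-3296, 3), -256103) = Rational(-771605, 3)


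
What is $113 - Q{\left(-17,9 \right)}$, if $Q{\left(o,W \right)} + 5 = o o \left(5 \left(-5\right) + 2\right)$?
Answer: $6765$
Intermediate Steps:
$Q{\left(o,W \right)} = -5 - 23 o^{2}$ ($Q{\left(o,W \right)} = -5 + o o \left(5 \left(-5\right) + 2\right) = -5 + o^{2} \left(-25 + 2\right) = -5 + o^{2} \left(-23\right) = -5 - 23 o^{2}$)
$113 - Q{\left(-17,9 \right)} = 113 - \left(-5 - 23 \left(-17\right)^{2}\right) = 113 - \left(-5 - 6647\right) = 113 - -6652 = 113 + 6652 = 6765$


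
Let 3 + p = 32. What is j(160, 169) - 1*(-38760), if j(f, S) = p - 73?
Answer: 38716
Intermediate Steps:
p = 29 (p = -3 + 32 = 29)
j(f, S) = -44 (j(f, S) = 29 - 73 = -44)
j(160, 169) - 1*(-38760) = -44 - 1*(-38760) = -44 + 38760 = 38716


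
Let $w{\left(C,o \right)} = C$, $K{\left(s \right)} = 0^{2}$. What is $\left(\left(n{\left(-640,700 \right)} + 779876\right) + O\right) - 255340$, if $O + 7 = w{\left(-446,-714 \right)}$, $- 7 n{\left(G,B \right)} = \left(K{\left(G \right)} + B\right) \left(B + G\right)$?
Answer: $518083$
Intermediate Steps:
$K{\left(s \right)} = 0$
$n{\left(G,B \right)} = - \frac{B \left(B + G\right)}{7}$ ($n{\left(G,B \right)} = - \frac{\left(0 + B\right) \left(B + G\right)}{7} = - \frac{B \left(B + G\right)}{7}$)
$O = -453$ ($O = -7 - 446 = -453$)
$\left(\left(n{\left(-640,700 \right)} + 779876\right) + O\right) - 255340 = \left(\left(\frac{1}{7} \cdot 700 \left(\left(-1\right) 700 - -640\right) + 779876\right) - 453\right) - 255340 = \left(\left(\frac{1}{7} \cdot 700 \left(-700 + 640\right) + 779876\right) - 453\right) - 255340 = \left(\left(\frac{1}{7} \cdot 700 \left(-60\right) + 779876\right) - 453\right) - 255340 = \left(\left(-6000 + 779876\right) - 453\right) - 255340 = \left(773876 - 453\right) - 255340 = 773423 - 255340 = 518083$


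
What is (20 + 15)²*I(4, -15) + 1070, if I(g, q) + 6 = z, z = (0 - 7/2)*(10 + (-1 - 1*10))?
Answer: -3985/2 ≈ -1992.5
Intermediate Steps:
z = 7/2 (z = (0 - 7*½)*(10 + (-1 - 10)) = (0 - 7/2)*(10 - 11) = -7/2*(-1) = 7/2 ≈ 3.5000)
I(g, q) = -5/2 (I(g, q) = -6 + 7/2 = -5/2)
(20 + 15)²*I(4, -15) + 1070 = (20 + 15)²*(-5/2) + 1070 = 35²*(-5/2) + 1070 = 1225*(-5/2) + 1070 = -6125/2 + 1070 = -3985/2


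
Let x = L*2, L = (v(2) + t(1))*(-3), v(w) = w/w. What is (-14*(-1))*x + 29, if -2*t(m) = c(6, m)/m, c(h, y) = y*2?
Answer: 29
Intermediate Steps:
c(h, y) = 2*y
t(m) = -1 (t(m) = -2*m/(2*m) = -½*2 = -1)
v(w) = 1
L = 0 (L = (1 - 1)*(-3) = 0*(-3) = 0)
x = 0 (x = 0*2 = 0)
(-14*(-1))*x + 29 = -14*(-1)*0 + 29 = 14*0 + 29 = 0 + 29 = 29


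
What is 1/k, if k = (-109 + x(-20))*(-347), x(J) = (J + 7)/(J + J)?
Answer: 40/1508409 ≈ 2.6518e-5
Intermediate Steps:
x(J) = (7 + J)/(2*J) (x(J) = (7 + J)/((2*J)) = (7 + J)*(1/(2*J)) = (7 + J)/(2*J))
k = 1508409/40 (k = (-109 + (½)*(7 - 20)/(-20))*(-347) = (-109 + (½)*(-1/20)*(-13))*(-347) = (-109 + 13/40)*(-347) = -4347/40*(-347) = 1508409/40 ≈ 37710.)
1/k = 1/(1508409/40) = 40/1508409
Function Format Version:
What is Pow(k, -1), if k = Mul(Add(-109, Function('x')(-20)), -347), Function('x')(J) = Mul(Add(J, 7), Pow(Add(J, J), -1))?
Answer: Rational(40, 1508409) ≈ 2.6518e-5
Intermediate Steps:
Function('x')(J) = Mul(Rational(1, 2), Pow(J, -1), Add(7, J)) (Function('x')(J) = Mul(Add(7, J), Pow(Mul(2, J), -1)) = Mul(Add(7, J), Mul(Rational(1, 2), Pow(J, -1))) = Mul(Rational(1, 2), Pow(J, -1), Add(7, J)))
k = Rational(1508409, 40) (k = Mul(Add(-109, Mul(Rational(1, 2), Pow(-20, -1), Add(7, -20))), -347) = Mul(Add(-109, Mul(Rational(1, 2), Rational(-1, 20), -13)), -347) = Mul(Add(-109, Rational(13, 40)), -347) = Mul(Rational(-4347, 40), -347) = Rational(1508409, 40) ≈ 37710.)
Pow(k, -1) = Pow(Rational(1508409, 40), -1) = Rational(40, 1508409)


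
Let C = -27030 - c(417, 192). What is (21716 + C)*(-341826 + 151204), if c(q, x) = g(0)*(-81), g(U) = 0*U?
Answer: 1012965308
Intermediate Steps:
g(U) = 0
c(q, x) = 0 (c(q, x) = 0*(-81) = 0)
C = -27030 (C = -27030 - 1*0 = -27030 + 0 = -27030)
(21716 + C)*(-341826 + 151204) = (21716 - 27030)*(-341826 + 151204) = -5314*(-190622) = 1012965308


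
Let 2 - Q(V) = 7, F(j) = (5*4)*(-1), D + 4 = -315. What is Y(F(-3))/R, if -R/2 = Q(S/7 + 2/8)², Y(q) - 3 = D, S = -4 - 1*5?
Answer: 158/25 ≈ 6.3200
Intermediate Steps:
D = -319 (D = -4 - 315 = -319)
S = -9 (S = -4 - 5 = -9)
F(j) = -20 (F(j) = 20*(-1) = -20)
Y(q) = -316 (Y(q) = 3 - 319 = -316)
Q(V) = -5 (Q(V) = 2 - 1*7 = 2 - 7 = -5)
R = -50 (R = -2*(-5)² = -2*25 = -50)
Y(F(-3))/R = -316/(-50) = -316*(-1/50) = 158/25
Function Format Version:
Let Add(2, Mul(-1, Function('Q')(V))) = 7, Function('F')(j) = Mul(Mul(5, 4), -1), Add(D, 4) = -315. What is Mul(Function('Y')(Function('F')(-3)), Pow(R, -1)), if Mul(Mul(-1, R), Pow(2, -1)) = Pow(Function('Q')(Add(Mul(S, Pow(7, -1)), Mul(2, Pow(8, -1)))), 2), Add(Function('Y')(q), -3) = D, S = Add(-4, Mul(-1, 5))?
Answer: Rational(158, 25) ≈ 6.3200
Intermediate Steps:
D = -319 (D = Add(-4, -315) = -319)
S = -9 (S = Add(-4, -5) = -9)
Function('F')(j) = -20 (Function('F')(j) = Mul(20, -1) = -20)
Function('Y')(q) = -316 (Function('Y')(q) = Add(3, -319) = -316)
Function('Q')(V) = -5 (Function('Q')(V) = Add(2, Mul(-1, 7)) = Add(2, -7) = -5)
R = -50 (R = Mul(-2, Pow(-5, 2)) = Mul(-2, 25) = -50)
Mul(Function('Y')(Function('F')(-3)), Pow(R, -1)) = Mul(-316, Pow(-50, -1)) = Mul(-316, Rational(-1, 50)) = Rational(158, 25)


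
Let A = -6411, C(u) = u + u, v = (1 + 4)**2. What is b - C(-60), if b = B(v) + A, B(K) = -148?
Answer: -6439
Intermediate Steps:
v = 25 (v = 5**2 = 25)
C(u) = 2*u
b = -6559 (b = -148 - 6411 = -6559)
b - C(-60) = -6559 - 2*(-60) = -6559 - 1*(-120) = -6559 + 120 = -6439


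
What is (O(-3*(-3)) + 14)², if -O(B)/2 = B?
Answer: 16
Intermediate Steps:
O(B) = -2*B
(O(-3*(-3)) + 14)² = (-(-6)*(-3) + 14)² = (-2*9 + 14)² = (-18 + 14)² = (-4)² = 16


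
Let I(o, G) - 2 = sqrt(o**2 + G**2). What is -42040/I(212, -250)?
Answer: 1051/1343 - 1051*sqrt(26861)/1343 ≈ -127.48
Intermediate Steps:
I(o, G) = 2 + sqrt(G**2 + o**2) (I(o, G) = 2 + sqrt(o**2 + G**2) = 2 + sqrt(G**2 + o**2))
-42040/I(212, -250) = -42040/(2 + sqrt((-250)**2 + 212**2)) = -42040/(2 + sqrt(62500 + 44944)) = -42040/(2 + sqrt(107444)) = -42040/(2 + 2*sqrt(26861))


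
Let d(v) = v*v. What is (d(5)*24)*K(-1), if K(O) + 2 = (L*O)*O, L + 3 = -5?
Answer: -6000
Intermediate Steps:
L = -8 (L = -3 - 5 = -8)
d(v) = v²
K(O) = -2 - 8*O² (K(O) = -2 + (-8*O)*O = -2 - 8*O²)
(d(5)*24)*K(-1) = (5²*24)*(-2 - 8*(-1)²) = (25*24)*(-2 - 8*1) = 600*(-2 - 8) = 600*(-10) = -6000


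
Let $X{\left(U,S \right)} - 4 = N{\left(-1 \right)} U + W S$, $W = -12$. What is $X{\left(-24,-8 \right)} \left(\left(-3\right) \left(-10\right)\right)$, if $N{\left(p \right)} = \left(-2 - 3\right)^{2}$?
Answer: $-15000$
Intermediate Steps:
$N{\left(p \right)} = 25$ ($N{\left(p \right)} = \left(-5\right)^{2} = 25$)
$X{\left(U,S \right)} = 4 - 12 S + 25 U$ ($X{\left(U,S \right)} = 4 - \left(- 25 U + 12 S\right) = 4 - 12 S + 25 U$)
$X{\left(-24,-8 \right)} \left(\left(-3\right) \left(-10\right)\right) = \left(4 - -96 + 25 \left(-24\right)\right) \left(\left(-3\right) \left(-10\right)\right) = \left(4 + 96 - 600\right) 30 = \left(-500\right) 30 = -15000$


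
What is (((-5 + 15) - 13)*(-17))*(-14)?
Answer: -714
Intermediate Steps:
(((-5 + 15) - 13)*(-17))*(-14) = ((10 - 13)*(-17))*(-14) = -3*(-17)*(-14) = 51*(-14) = -714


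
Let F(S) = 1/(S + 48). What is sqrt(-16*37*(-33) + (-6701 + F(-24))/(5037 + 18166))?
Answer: sqrt(1514537387235042)/278436 ≈ 139.77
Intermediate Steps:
F(S) = 1/(48 + S)
sqrt(-16*37*(-33) + (-6701 + F(-24))/(5037 + 18166)) = sqrt(-16*37*(-33) + (-6701 + 1/(48 - 24))/(5037 + 18166)) = sqrt(-592*(-33) + (-6701 + 1/24)/23203) = sqrt(19536 + (-6701 + 1/24)*(1/23203)) = sqrt(19536 - 160823/24*1/23203) = sqrt(19536 - 160823/556872) = sqrt(10878890569/556872) = sqrt(1514537387235042)/278436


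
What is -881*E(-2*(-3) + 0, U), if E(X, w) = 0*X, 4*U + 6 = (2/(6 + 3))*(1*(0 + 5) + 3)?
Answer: 0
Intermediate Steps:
U = -19/18 (U = -3/2 + ((2/(6 + 3))*(1*(0 + 5) + 3))/4 = -3/2 + ((2/9)*(1*5 + 3))/4 = -3/2 + (((1/9)*2)*(5 + 3))/4 = -3/2 + ((2/9)*8)/4 = -3/2 + (1/4)*(16/9) = -3/2 + 4/9 = -19/18 ≈ -1.0556)
E(X, w) = 0
-881*E(-2*(-3) + 0, U) = -881*0 = 0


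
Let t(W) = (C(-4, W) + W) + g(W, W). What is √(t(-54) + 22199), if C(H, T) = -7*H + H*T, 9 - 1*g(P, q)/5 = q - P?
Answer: √22434 ≈ 149.78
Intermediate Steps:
g(P, q) = 45 - 5*q + 5*P (g(P, q) = 45 - 5*(q - P) = 45 + (-5*q + 5*P) = 45 - 5*q + 5*P)
t(W) = 73 - 3*W (t(W) = (-4*(-7 + W) + W) + (45 - 5*W + 5*W) = ((28 - 4*W) + W) + 45 = (28 - 3*W) + 45 = 73 - 3*W)
√(t(-54) + 22199) = √((73 - 3*(-54)) + 22199) = √((73 + 162) + 22199) = √(235 + 22199) = √22434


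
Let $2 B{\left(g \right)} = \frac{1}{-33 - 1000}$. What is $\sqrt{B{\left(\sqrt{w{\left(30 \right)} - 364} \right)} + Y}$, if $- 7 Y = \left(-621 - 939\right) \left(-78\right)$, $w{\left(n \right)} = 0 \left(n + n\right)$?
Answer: $\frac{i \sqrt{3635615007794}}{14462} \approx 131.84 i$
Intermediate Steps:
$w{\left(n \right)} = 0$ ($w{\left(n \right)} = 0 \cdot 2 n = 0$)
$B{\left(g \right)} = - \frac{1}{2066}$ ($B{\left(g \right)} = \frac{1}{2 \left(-33 - 1000\right)} = \frac{1}{2 \left(-1033\right)} = \frac{1}{2} \left(- \frac{1}{1033}\right) = - \frac{1}{2066}$)
$Y = - \frac{121680}{7}$ ($Y = - \frac{\left(-621 - 939\right) \left(-78\right)}{7} = - \frac{\left(-1560\right) \left(-78\right)}{7} = \left(- \frac{1}{7}\right) 121680 = - \frac{121680}{7} \approx -17383.0$)
$\sqrt{B{\left(\sqrt{w{\left(30 \right)} - 364} \right)} + Y} = \sqrt{- \frac{1}{2066} - \frac{121680}{7}} = \sqrt{- \frac{251390887}{14462}} = \frac{i \sqrt{3635615007794}}{14462}$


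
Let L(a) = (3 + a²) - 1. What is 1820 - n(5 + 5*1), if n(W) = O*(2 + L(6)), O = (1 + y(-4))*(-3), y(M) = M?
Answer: 1460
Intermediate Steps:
L(a) = 2 + a²
O = 9 (O = (1 - 4)*(-3) = -3*(-3) = 9)
n(W) = 360 (n(W) = 9*(2 + (2 + 6²)) = 9*(2 + (2 + 36)) = 9*(2 + 38) = 9*40 = 360)
1820 - n(5 + 5*1) = 1820 - 1*360 = 1820 - 360 = 1460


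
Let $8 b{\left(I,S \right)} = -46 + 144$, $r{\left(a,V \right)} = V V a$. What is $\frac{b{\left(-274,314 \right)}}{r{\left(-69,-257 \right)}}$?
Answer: $- \frac{49}{18229524} \approx -2.6879 \cdot 10^{-6}$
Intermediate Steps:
$r{\left(a,V \right)} = a V^{2}$ ($r{\left(a,V \right)} = V^{2} a = a V^{2}$)
$b{\left(I,S \right)} = \frac{49}{4}$ ($b{\left(I,S \right)} = \frac{-46 + 144}{8} = \frac{1}{8} \cdot 98 = \frac{49}{4}$)
$\frac{b{\left(-274,314 \right)}}{r{\left(-69,-257 \right)}} = \frac{49}{4 \left(- 69 \left(-257\right)^{2}\right)} = \frac{49}{4 \left(\left(-69\right) 66049\right)} = \frac{49}{4 \left(-4557381\right)} = \frac{49}{4} \left(- \frac{1}{4557381}\right) = - \frac{49}{18229524}$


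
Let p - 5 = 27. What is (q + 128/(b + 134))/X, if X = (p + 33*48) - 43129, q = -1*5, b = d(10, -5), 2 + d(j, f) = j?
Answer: 291/2947423 ≈ 9.8730e-5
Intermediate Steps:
p = 32 (p = 5 + 27 = 32)
d(j, f) = -2 + j
b = 8 (b = -2 + 10 = 8)
q = -5
X = -41513 (X = (32 + 33*48) - 43129 = (32 + 1584) - 43129 = 1616 - 43129 = -41513)
(q + 128/(b + 134))/X = (-5 + 128/(8 + 134))/(-41513) = (-5 + 128/142)*(-1/41513) = (-5 + 128*(1/142))*(-1/41513) = (-5 + 64/71)*(-1/41513) = -291/71*(-1/41513) = 291/2947423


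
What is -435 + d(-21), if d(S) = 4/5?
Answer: -2171/5 ≈ -434.20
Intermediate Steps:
d(S) = ⅘ (d(S) = 4*(⅕) = ⅘)
-435 + d(-21) = -435 + ⅘ = -2171/5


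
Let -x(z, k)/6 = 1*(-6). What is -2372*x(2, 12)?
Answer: -85392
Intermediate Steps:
x(z, k) = 36 (x(z, k) = -6*(-6) = 36)
-2372*x(2, 12) = -2372*36 = -85392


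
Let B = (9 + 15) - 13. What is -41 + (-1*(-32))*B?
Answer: 311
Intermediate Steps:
B = 11 (B = 24 - 13 = 11)
-41 + (-1*(-32))*B = -41 - 1*(-32)*11 = -41 + 32*11 = -41 + 352 = 311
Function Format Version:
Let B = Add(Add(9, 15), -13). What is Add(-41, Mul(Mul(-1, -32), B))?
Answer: 311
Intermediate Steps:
B = 11 (B = Add(24, -13) = 11)
Add(-41, Mul(Mul(-1, -32), B)) = Add(-41, Mul(Mul(-1, -32), 11)) = Add(-41, Mul(32, 11)) = Add(-41, 352) = 311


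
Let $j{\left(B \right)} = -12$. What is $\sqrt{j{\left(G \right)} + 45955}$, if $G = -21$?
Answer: $\sqrt{45943} \approx 214.34$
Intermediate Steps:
$\sqrt{j{\left(G \right)} + 45955} = \sqrt{-12 + 45955} = \sqrt{45943}$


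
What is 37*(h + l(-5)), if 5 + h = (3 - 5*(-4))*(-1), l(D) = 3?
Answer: -925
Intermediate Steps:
h = -28 (h = -5 + (3 - 5*(-4))*(-1) = -5 + (3 + 20)*(-1) = -5 + 23*(-1) = -5 - 23 = -28)
37*(h + l(-5)) = 37*(-28 + 3) = 37*(-25) = -925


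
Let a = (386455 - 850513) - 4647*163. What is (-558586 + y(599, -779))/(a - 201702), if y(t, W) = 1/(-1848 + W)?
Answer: 489135141/1246267189 ≈ 0.39248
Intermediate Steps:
a = -1221519 (a = -464058 - 757461 = -1221519)
(-558586 + y(599, -779))/(a - 201702) = (-558586 + 1/(-1848 - 779))/(-1221519 - 201702) = (-558586 + 1/(-2627))/(-1423221) = (-558586 - 1/2627)*(-1/1423221) = -1467405423/2627*(-1/1423221) = 489135141/1246267189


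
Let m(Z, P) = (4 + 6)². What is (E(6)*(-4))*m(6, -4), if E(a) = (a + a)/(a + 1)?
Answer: -4800/7 ≈ -685.71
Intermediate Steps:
E(a) = 2*a/(1 + a) (E(a) = (2*a)/(1 + a) = 2*a/(1 + a))
m(Z, P) = 100 (m(Z, P) = 10² = 100)
(E(6)*(-4))*m(6, -4) = ((2*6/(1 + 6))*(-4))*100 = ((2*6/7)*(-4))*100 = ((2*6*(⅐))*(-4))*100 = ((12/7)*(-4))*100 = -48/7*100 = -4800/7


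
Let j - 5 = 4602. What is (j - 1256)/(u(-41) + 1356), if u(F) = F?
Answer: 3351/1315 ≈ 2.5483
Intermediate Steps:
j = 4607 (j = 5 + 4602 = 4607)
(j - 1256)/(u(-41) + 1356) = (4607 - 1256)/(-41 + 1356) = 3351/1315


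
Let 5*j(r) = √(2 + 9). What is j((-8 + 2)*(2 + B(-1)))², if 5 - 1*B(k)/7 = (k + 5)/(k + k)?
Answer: 11/25 ≈ 0.44000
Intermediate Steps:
B(k) = 35 - 7*(5 + k)/(2*k) (B(k) = 35 - 7*(k + 5)/(k + k) = 35 - 7*(5 + k)/(2*k))
j(r) = √11/5 (j(r) = √(2 + 9)/5 = √11/5)
j((-8 + 2)*(2 + B(-1)))² = (√11/5)² = 11/25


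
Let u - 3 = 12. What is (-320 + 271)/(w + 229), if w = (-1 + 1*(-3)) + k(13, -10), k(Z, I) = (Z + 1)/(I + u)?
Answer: -245/1139 ≈ -0.21510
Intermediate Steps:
u = 15 (u = 3 + 12 = 15)
k(Z, I) = (1 + Z)/(15 + I) (k(Z, I) = (Z + 1)/(I + 15) = (1 + Z)/(15 + I))
w = -6/5 (w = (-1 + 1*(-3)) + (1 + 13)/(15 - 10) = (-1 - 3) + 14/5 = -4 + (1/5)*14 = -4 + 14/5 = -6/5 ≈ -1.2000)
(-320 + 271)/(w + 229) = (-320 + 271)/(-6/5 + 229) = -49/1139/5 = -49*5/1139 = -245/1139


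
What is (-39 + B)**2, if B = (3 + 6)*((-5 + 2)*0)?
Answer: 1521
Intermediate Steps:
B = 0 (B = 9*(-3*0) = 9*0 = 0)
(-39 + B)**2 = (-39 + 0)**2 = (-39)**2 = 1521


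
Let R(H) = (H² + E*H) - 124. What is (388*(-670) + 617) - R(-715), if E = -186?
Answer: -903434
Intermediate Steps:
R(H) = -124 + H² - 186*H (R(H) = (H² - 186*H) - 124 = -124 + H² - 186*H)
(388*(-670) + 617) - R(-715) = (388*(-670) + 617) - (-124 + (-715)² - 186*(-715)) = (-259960 + 617) - (-124 + 511225 + 132990) = -259343 - 1*644091 = -259343 - 644091 = -903434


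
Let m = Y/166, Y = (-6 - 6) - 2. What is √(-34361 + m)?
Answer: 11*I*√1956310/83 ≈ 185.37*I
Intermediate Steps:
Y = -14 (Y = -12 - 2 = -14)
m = -7/83 (m = -14/166 = (1/166)*(-14) = -7/83 ≈ -0.084337)
√(-34361 + m) = √(-34361 - 7/83) = √(-2851970/83) = 11*I*√1956310/83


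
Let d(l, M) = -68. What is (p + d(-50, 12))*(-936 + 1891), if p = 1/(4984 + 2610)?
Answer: -493153405/7594 ≈ -64940.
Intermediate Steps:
p = 1/7594 ≈ 0.00013168
(p + d(-50, 12))*(-936 + 1891) = (1/7594 - 68)*(-936 + 1891) = -516391/7594*955 = -493153405/7594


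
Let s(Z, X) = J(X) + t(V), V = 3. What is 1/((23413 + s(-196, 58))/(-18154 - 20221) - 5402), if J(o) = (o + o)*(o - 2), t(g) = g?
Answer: -38375/207331662 ≈ -0.00018509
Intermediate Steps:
J(o) = 2*o*(-2 + o) (J(o) = (2*o)*(-2 + o) = 2*o*(-2 + o))
s(Z, X) = 3 + 2*X*(-2 + X) (s(Z, X) = 2*X*(-2 + X) + 3 = 3 + 2*X*(-2 + X))
1/((23413 + s(-196, 58))/(-18154 - 20221) - 5402) = 1/((23413 + (3 + 2*58*(-2 + 58)))/(-18154 - 20221) - 5402) = 1/((23413 + (3 + 2*58*56))/(-38375) - 5402) = 1/((23413 + (3 + 6496))*(-1/38375) - 5402) = 1/((23413 + 6499)*(-1/38375) - 5402) = 1/(29912*(-1/38375) - 5402) = 1/(-29912/38375 - 5402) = 1/(-207331662/38375) = -38375/207331662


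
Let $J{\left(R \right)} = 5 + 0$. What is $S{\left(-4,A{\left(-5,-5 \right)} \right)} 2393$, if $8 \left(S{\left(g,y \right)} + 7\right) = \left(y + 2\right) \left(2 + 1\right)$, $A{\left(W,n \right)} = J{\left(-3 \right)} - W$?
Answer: $- \frac{11965}{2} \approx -5982.5$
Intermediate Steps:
$J{\left(R \right)} = 5$
$A{\left(W,n \right)} = 5 - W$
$S{\left(g,y \right)} = - \frac{25}{4} + \frac{3 y}{8}$ ($S{\left(g,y \right)} = -7 + \frac{\left(y + 2\right) \left(2 + 1\right)}{8} = -7 + \frac{\left(2 + y\right) 3}{8} = -7 + \frac{6 + 3 y}{8} = -7 + \left(\frac{3}{4} + \frac{3 y}{8}\right) = - \frac{25}{4} + \frac{3 y}{8}$)
$S{\left(-4,A{\left(-5,-5 \right)} \right)} 2393 = \left(- \frac{25}{4} + \frac{3 \left(5 - -5\right)}{8}\right) 2393 = \left(- \frac{25}{4} + \frac{3 \left(5 + 5\right)}{8}\right) 2393 = \left(- \frac{25}{4} + \frac{3}{8} \cdot 10\right) 2393 = \left(- \frac{25}{4} + \frac{15}{4}\right) 2393 = \left(- \frac{5}{2}\right) 2393 = - \frac{11965}{2}$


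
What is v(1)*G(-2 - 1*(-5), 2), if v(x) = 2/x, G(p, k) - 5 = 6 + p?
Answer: 28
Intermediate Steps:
G(p, k) = 11 + p (G(p, k) = 5 + (6 + p) = 11 + p)
v(1)*G(-2 - 1*(-5), 2) = (2/1)*(11 + (-2 - 1*(-5))) = (2*1)*(11 + (-2 + 5)) = 2*(11 + 3) = 2*14 = 28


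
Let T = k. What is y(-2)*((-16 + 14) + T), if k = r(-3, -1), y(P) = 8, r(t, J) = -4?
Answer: -48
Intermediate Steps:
k = -4
T = -4
y(-2)*((-16 + 14) + T) = 8*((-16 + 14) - 4) = 8*(-2 - 4) = 8*(-6) = -48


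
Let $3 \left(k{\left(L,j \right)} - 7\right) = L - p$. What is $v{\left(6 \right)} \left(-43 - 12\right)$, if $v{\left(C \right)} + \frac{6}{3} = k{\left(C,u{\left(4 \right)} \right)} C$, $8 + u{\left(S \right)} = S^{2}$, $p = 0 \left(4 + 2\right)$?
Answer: $-2860$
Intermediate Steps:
$p = 0$ ($p = 0 \cdot 6 = 0$)
$u{\left(S \right)} = -8 + S^{2}$
$k{\left(L,j \right)} = 7 + \frac{L}{3}$ ($k{\left(L,j \right)} = 7 + \frac{L - 0}{3} = 7 + \frac{L + 0}{3} = 7 + \frac{L}{3}$)
$v{\left(C \right)} = -2 + C \left(7 + \frac{C}{3}\right)$ ($v{\left(C \right)} = -2 + \left(7 + \frac{C}{3}\right) C = -2 + C \left(7 + \frac{C}{3}\right)$)
$v{\left(6 \right)} \left(-43 - 12\right) = \left(-2 + \frac{1}{3} \cdot 6 \left(21 + 6\right)\right) \left(-43 - 12\right) = \left(-2 + \frac{1}{3} \cdot 6 \cdot 27\right) \left(-55\right) = \left(-2 + 54\right) \left(-55\right) = 52 \left(-55\right) = -2860$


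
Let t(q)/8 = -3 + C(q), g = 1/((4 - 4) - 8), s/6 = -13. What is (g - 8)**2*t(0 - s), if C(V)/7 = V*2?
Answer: 4601025/8 ≈ 5.7513e+5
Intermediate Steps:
s = -78 (s = 6*(-13) = -78)
g = -1/8 (g = 1/(0 - 8) = 1/(-8) = -1/8 ≈ -0.12500)
C(V) = 14*V (C(V) = 7*(V*2) = 7*(2*V) = 14*V)
t(q) = -24 + 112*q (t(q) = 8*(-3 + 14*q) = -24 + 112*q)
(g - 8)**2*t(0 - s) = (-1/8 - 8)**2*(-24 + 112*(0 - 1*(-78))) = (-65/8)**2*(-24 + 112*(0 + 78)) = 4225*(-24 + 112*78)/64 = 4225*(-24 + 8736)/64 = (4225/64)*8712 = 4601025/8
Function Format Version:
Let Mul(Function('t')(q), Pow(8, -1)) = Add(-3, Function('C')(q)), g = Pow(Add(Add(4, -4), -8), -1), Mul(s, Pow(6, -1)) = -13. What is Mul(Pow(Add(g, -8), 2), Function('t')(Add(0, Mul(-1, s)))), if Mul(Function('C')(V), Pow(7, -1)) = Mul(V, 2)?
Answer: Rational(4601025, 8) ≈ 5.7513e+5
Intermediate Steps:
s = -78 (s = Mul(6, -13) = -78)
g = Rational(-1, 8) (g = Pow(Add(0, -8), -1) = Pow(-8, -1) = Rational(-1, 8) ≈ -0.12500)
Function('C')(V) = Mul(14, V) (Function('C')(V) = Mul(7, Mul(V, 2)) = Mul(7, Mul(2, V)) = Mul(14, V))
Function('t')(q) = Add(-24, Mul(112, q)) (Function('t')(q) = Mul(8, Add(-3, Mul(14, q))) = Add(-24, Mul(112, q)))
Mul(Pow(Add(g, -8), 2), Function('t')(Add(0, Mul(-1, s)))) = Mul(Pow(Add(Rational(-1, 8), -8), 2), Add(-24, Mul(112, Add(0, Mul(-1, -78))))) = Mul(Pow(Rational(-65, 8), 2), Add(-24, Mul(112, Add(0, 78)))) = Mul(Rational(4225, 64), Add(-24, Mul(112, 78))) = Mul(Rational(4225, 64), Add(-24, 8736)) = Mul(Rational(4225, 64), 8712) = Rational(4601025, 8)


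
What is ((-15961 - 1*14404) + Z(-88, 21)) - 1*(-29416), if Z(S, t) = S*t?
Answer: -2797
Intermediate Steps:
((-15961 - 1*14404) + Z(-88, 21)) - 1*(-29416) = ((-15961 - 1*14404) - 88*21) - 1*(-29416) = ((-15961 - 14404) - 1848) + 29416 = (-30365 - 1848) + 29416 = -32213 + 29416 = -2797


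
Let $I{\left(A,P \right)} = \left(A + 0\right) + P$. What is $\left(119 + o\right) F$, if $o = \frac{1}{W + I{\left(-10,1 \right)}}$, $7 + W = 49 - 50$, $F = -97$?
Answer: $- \frac{196134}{17} \approx -11537.0$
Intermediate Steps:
$I{\left(A,P \right)} = A + P$
$W = -8$ ($W = -7 + \left(49 - 50\right) = -7 - 1 = -8$)
$o = - \frac{1}{17}$ ($o = \frac{1}{-8 + \left(-10 + 1\right)} = \frac{1}{-8 - 9} = \frac{1}{-17} = - \frac{1}{17} \approx -0.058824$)
$\left(119 + o\right) F = \left(119 - \frac{1}{17}\right) \left(-97\right) = \frac{2022}{17} \left(-97\right) = - \frac{196134}{17}$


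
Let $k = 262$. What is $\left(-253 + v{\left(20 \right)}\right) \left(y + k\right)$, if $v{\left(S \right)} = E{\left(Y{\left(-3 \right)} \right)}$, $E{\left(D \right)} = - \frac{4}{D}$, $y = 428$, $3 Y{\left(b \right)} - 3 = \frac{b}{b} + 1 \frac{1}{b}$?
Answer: $- \frac{1945110}{11} \approx -1.7683 \cdot 10^{5}$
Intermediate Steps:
$Y{\left(b \right)} = \frac{4}{3} + \frac{1}{3 b}$ ($Y{\left(b \right)} = 1 + \frac{\frac{b}{b} + 1 \frac{1}{b}}{3} = 1 + \frac{1 + \frac{1}{b}}{3} = 1 + \left(\frac{1}{3} + \frac{1}{3 b}\right) = \frac{4}{3} + \frac{1}{3 b}$)
$v{\left(S \right)} = - \frac{36}{11}$ ($v{\left(S \right)} = - \frac{4}{\frac{1}{3} \frac{1}{-3} \left(1 + 4 \left(-3\right)\right)} = - \frac{4}{\frac{1}{3} \left(- \frac{1}{3}\right) \left(1 - 12\right)} = - \frac{4}{\frac{1}{3} \left(- \frac{1}{3}\right) \left(-11\right)} = - \frac{4}{\frac{11}{9}} = \left(-4\right) \frac{9}{11} = - \frac{36}{11}$)
$\left(-253 + v{\left(20 \right)}\right) \left(y + k\right) = \left(-253 - \frac{36}{11}\right) \left(428 + 262\right) = \left(- \frac{2819}{11}\right) 690 = - \frac{1945110}{11}$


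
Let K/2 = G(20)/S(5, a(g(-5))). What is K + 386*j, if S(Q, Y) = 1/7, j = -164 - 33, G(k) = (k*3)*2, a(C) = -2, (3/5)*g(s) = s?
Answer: -74362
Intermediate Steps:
g(s) = 5*s/3
G(k) = 6*k (G(k) = (3*k)*2 = 6*k)
j = -197
S(Q, Y) = ⅐
K = 1680 (K = 2*((6*20)/(⅐)) = 2*(120*7) = 2*840 = 1680)
K + 386*j = 1680 + 386*(-197) = 1680 - 76042 = -74362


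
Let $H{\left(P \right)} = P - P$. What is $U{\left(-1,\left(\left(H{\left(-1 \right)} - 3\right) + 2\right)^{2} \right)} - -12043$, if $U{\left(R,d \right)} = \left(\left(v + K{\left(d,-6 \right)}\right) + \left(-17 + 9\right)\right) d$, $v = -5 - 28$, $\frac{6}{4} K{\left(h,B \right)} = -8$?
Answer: $\frac{35990}{3} \approx 11997.0$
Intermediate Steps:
$K{\left(h,B \right)} = - \frac{16}{3}$ ($K{\left(h,B \right)} = \frac{2}{3} \left(-8\right) = - \frac{16}{3}$)
$H{\left(P \right)} = 0$
$v = -33$ ($v = -5 - 28 = -33$)
$U{\left(R,d \right)} = - \frac{139 d}{3}$ ($U{\left(R,d \right)} = \left(\left(-33 - \frac{16}{3}\right) + \left(-17 + 9\right)\right) d = \left(- \frac{115}{3} - 8\right) d = - \frac{139 d}{3}$)
$U{\left(-1,\left(\left(H{\left(-1 \right)} - 3\right) + 2\right)^{2} \right)} - -12043 = - \frac{139 \left(\left(0 - 3\right) + 2\right)^{2}}{3} - -12043 = - \frac{139 \left(-3 + 2\right)^{2}}{3} + 12043 = - \frac{139 \left(-1\right)^{2}}{3} + 12043 = \left(- \frac{139}{3}\right) 1 + 12043 = - \frac{139}{3} + 12043 = \frac{35990}{3}$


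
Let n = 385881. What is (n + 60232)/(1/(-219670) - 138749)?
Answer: -97997642710/30478992831 ≈ -3.2153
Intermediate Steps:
(n + 60232)/(1/(-219670) - 138749) = (385881 + 60232)/(1/(-219670) - 138749) = 446113/(-1/219670 - 138749) = 446113/(-30478992831/219670) = 446113*(-219670/30478992831) = -97997642710/30478992831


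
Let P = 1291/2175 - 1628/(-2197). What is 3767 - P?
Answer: 17994138098/4778475 ≈ 3765.7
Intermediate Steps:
P = 6377227/4778475 (P = 1291*(1/2175) - 1628*(-1/2197) = 1291/2175 + 1628/2197 = 6377227/4778475 ≈ 1.3346)
3767 - P = 3767 - 1*6377227/4778475 = 3767 - 6377227/4778475 = 17994138098/4778475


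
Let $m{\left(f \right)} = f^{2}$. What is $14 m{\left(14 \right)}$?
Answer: $2744$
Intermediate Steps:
$14 m{\left(14 \right)} = 14 \cdot 14^{2} = 14 \cdot 196 = 2744$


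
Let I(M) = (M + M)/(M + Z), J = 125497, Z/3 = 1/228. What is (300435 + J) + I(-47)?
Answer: 1521010316/3571 ≈ 4.2593e+5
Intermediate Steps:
Z = 1/76 (Z = 3/228 = 3*(1/228) = 1/76 ≈ 0.013158)
I(M) = 2*M/(1/76 + M) (I(M) = (M + M)/(M + 1/76) = (2*M)/(1/76 + M) = 2*M/(1/76 + M))
(300435 + J) + I(-47) = (300435 + 125497) + 152*(-47)/(1 + 76*(-47)) = 425932 + 152*(-47)/(1 - 3572) = 425932 + 152*(-47)/(-3571) = 425932 + 152*(-47)*(-1/3571) = 425932 + 7144/3571 = 1521010316/3571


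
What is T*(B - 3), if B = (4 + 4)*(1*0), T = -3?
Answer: 9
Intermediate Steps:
B = 0 (B = 8*0 = 0)
T*(B - 3) = -3*(0 - 3) = -3*(-3) = 9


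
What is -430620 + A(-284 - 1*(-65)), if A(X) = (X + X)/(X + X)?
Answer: -430619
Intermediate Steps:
A(X) = 1 (A(X) = (2*X)/((2*X)) = (2*X)*(1/(2*X)) = 1)
-430620 + A(-284 - 1*(-65)) = -430620 + 1 = -430619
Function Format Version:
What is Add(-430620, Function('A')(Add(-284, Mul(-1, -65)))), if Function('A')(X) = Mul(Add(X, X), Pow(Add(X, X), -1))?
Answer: -430619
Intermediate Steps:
Function('A')(X) = 1 (Function('A')(X) = Mul(Mul(2, X), Pow(Mul(2, X), -1)) = Mul(Mul(2, X), Mul(Rational(1, 2), Pow(X, -1))) = 1)
Add(-430620, Function('A')(Add(-284, Mul(-1, -65)))) = Add(-430620, 1) = -430619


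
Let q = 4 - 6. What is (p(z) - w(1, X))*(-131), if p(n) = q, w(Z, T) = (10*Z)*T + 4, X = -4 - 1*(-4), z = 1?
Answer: 786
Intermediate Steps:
X = 0 (X = -4 + 4 = 0)
w(Z, T) = 4 + 10*T*Z (w(Z, T) = 10*T*Z + 4 = 4 + 10*T*Z)
q = -2
p(n) = -2
(p(z) - w(1, X))*(-131) = (-2 - (4 + 10*0*1))*(-131) = (-2 - (4 + 0))*(-131) = (-2 - 1*4)*(-131) = (-2 - 4)*(-131) = -6*(-131) = 786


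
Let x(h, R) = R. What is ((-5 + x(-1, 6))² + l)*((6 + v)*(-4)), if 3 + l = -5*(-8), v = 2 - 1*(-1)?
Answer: -1368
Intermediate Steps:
v = 3 (v = 2 + 1 = 3)
l = 37 (l = -3 - 5*(-8) = -3 + 40 = 37)
((-5 + x(-1, 6))² + l)*((6 + v)*(-4)) = ((-5 + 6)² + 37)*((6 + 3)*(-4)) = (1² + 37)*(9*(-4)) = (1 + 37)*(-36) = 38*(-36) = -1368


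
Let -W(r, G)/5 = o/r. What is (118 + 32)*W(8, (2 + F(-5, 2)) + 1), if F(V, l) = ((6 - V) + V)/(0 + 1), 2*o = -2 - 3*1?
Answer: 1875/8 ≈ 234.38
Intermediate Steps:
o = -5/2 (o = (-2 - 3*1)/2 = (-2 - 3)/2 = (½)*(-5) = -5/2 ≈ -2.5000)
F(V, l) = 6 (F(V, l) = 6/1 = 6*1 = 6)
W(r, G) = 25/(2*r) (W(r, G) = -(-25)/(2*r) = 25/(2*r))
(118 + 32)*W(8, (2 + F(-5, 2)) + 1) = (118 + 32)*((25/2)/8) = 150*((25/2)*(⅛)) = 150*(25/16) = 1875/8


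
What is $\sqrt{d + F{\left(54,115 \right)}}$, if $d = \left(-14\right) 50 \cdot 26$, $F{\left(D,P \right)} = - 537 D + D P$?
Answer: $2 i \sqrt{10247} \approx 202.45 i$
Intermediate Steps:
$d = -18200$ ($d = \left(-700\right) 26 = -18200$)
$\sqrt{d + F{\left(54,115 \right)}} = \sqrt{-18200 + 54 \left(-537 + 115\right)} = \sqrt{-18200 + 54 \left(-422\right)} = \sqrt{-18200 - 22788} = \sqrt{-40988} = 2 i \sqrt{10247}$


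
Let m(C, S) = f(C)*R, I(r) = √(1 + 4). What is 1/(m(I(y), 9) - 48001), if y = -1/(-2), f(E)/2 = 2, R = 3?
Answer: -1/47989 ≈ -2.0838e-5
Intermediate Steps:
f(E) = 4 (f(E) = 2*2 = 4)
y = ½ (y = -1*(-½) = ½ ≈ 0.50000)
I(r) = √5
m(C, S) = 12 (m(C, S) = 4*3 = 12)
1/(m(I(y), 9) - 48001) = 1/(12 - 48001) = 1/(-47989) = -1/47989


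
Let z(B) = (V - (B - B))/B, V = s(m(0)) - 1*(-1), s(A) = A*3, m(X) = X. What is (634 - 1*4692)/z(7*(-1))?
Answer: 28406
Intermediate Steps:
s(A) = 3*A
V = 1 (V = 3*0 - 1*(-1) = 0 + 1 = 1)
z(B) = 1/B (z(B) = (1 - (B - B))/B = (1 - 1*0)/B = (1 + 0)/B = 1/B)
(634 - 1*4692)/z(7*(-1)) = (634 - 1*4692)/(1/(7*(-1))) = (634 - 4692)/(1/(-7)) = -4058/(-⅐) = -4058*(-7) = 28406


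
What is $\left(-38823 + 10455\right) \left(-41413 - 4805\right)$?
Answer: $1311112224$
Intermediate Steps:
$\left(-38823 + 10455\right) \left(-41413 - 4805\right) = \left(-28368\right) \left(-46218\right) = 1311112224$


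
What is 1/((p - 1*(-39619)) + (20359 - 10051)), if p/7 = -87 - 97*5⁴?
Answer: -1/375057 ≈ -2.6663e-6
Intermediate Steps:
p = -424984 (p = 7*(-87 - 97*5⁴) = 7*(-87 - 97*625) = 7*(-87 - 60625) = 7*(-60712) = -424984)
1/((p - 1*(-39619)) + (20359 - 10051)) = 1/((-424984 - 1*(-39619)) + (20359 - 10051)) = 1/((-424984 + 39619) + 10308) = 1/(-385365 + 10308) = 1/(-375057) = -1/375057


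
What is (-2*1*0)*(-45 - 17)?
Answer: 0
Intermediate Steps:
(-2*1*0)*(-45 - 17) = -2*0*(-62) = 0*(-62) = 0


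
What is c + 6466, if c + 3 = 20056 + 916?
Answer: 27435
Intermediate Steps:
c = 20969 (c = -3 + (20056 + 916) = -3 + 20972 = 20969)
c + 6466 = 20969 + 6466 = 27435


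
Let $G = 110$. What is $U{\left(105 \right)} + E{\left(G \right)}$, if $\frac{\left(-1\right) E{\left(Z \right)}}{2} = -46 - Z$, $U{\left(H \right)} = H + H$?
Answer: $522$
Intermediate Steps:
$U{\left(H \right)} = 2 H$
$E{\left(Z \right)} = 92 + 2 Z$ ($E{\left(Z \right)} = - 2 \left(-46 - Z\right) = 92 + 2 Z$)
$U{\left(105 \right)} + E{\left(G \right)} = 2 \cdot 105 + \left(92 + 2 \cdot 110\right) = 210 + \left(92 + 220\right) = 210 + 312 = 522$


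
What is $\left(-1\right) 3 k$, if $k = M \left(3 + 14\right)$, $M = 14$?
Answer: $-714$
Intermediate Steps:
$k = 238$ ($k = 14 \left(3 + 14\right) = 14 \cdot 17 = 238$)
$\left(-1\right) 3 k = \left(-1\right) 3 \cdot 238 = \left(-3\right) 238 = -714$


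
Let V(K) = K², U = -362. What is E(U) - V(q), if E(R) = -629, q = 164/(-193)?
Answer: -23456517/37249 ≈ -629.72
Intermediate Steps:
q = -164/193 (q = 164*(-1/193) = -164/193 ≈ -0.84974)
E(U) - V(q) = -629 - (-164/193)² = -629 - 1*26896/37249 = -629 - 26896/37249 = -23456517/37249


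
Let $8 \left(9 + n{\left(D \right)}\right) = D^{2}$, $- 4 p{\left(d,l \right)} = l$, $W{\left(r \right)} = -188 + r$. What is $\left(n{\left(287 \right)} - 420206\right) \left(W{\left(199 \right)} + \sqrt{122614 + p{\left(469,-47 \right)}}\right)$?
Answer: $- \frac{36072861}{8} - \frac{3279351 \sqrt{490503}}{16} \approx -1.4805 \cdot 10^{8}$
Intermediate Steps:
$p{\left(d,l \right)} = - \frac{l}{4}$
$n{\left(D \right)} = -9 + \frac{D^{2}}{8}$
$\left(n{\left(287 \right)} - 420206\right) \left(W{\left(199 \right)} + \sqrt{122614 + p{\left(469,-47 \right)}}\right) = \left(\left(-9 + \frac{287^{2}}{8}\right) - 420206\right) \left(\left(-188 + 199\right) + \sqrt{122614 - - \frac{47}{4}}\right) = \left(\left(-9 + \frac{1}{8} \cdot 82369\right) - 420206\right) \left(11 + \sqrt{122614 + \frac{47}{4}}\right) = \left(\left(-9 + \frac{82369}{8}\right) - 420206\right) \left(11 + \sqrt{\frac{490503}{4}}\right) = \left(\frac{82297}{8} - 420206\right) \left(11 + \frac{\sqrt{490503}}{2}\right) = - \frac{3279351 \left(11 + \frac{\sqrt{490503}}{2}\right)}{8} = - \frac{36072861}{8} - \frac{3279351 \sqrt{490503}}{16}$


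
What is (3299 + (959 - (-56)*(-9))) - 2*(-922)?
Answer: 5598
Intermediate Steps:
(3299 + (959 - (-56)*(-9))) - 2*(-922) = (3299 + (959 - 1*504)) + 1844 = (3299 + (959 - 504)) + 1844 = (3299 + 455) + 1844 = 3754 + 1844 = 5598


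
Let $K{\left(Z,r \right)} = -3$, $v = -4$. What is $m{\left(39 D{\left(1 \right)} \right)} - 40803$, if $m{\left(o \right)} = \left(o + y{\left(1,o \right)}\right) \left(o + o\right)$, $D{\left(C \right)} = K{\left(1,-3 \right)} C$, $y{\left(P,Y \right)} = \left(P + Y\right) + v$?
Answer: $14655$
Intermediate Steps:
$y{\left(P,Y \right)} = -4 + P + Y$ ($y{\left(P,Y \right)} = \left(P + Y\right) - 4 = -4 + P + Y$)
$D{\left(C \right)} = - 3 C$
$m{\left(o \right)} = 2 o \left(-3 + 2 o\right)$ ($m{\left(o \right)} = \left(o + \left(-4 + 1 + o\right)\right) \left(o + o\right) = \left(o + \left(-3 + o\right)\right) 2 o = \left(-3 + 2 o\right) 2 o = 2 o \left(-3 + 2 o\right)$)
$m{\left(39 D{\left(1 \right)} \right)} - 40803 = 2 \cdot 39 \left(\left(-3\right) 1\right) \left(-3 + 2 \cdot 39 \left(\left(-3\right) 1\right)\right) - 40803 = 2 \cdot 39 \left(-3\right) \left(-3 + 2 \cdot 39 \left(-3\right)\right) - 40803 = 2 \left(-117\right) \left(-3 + 2 \left(-117\right)\right) - 40803 = 2 \left(-117\right) \left(-3 - 234\right) - 40803 = 2 \left(-117\right) \left(-237\right) - 40803 = 55458 - 40803 = 14655$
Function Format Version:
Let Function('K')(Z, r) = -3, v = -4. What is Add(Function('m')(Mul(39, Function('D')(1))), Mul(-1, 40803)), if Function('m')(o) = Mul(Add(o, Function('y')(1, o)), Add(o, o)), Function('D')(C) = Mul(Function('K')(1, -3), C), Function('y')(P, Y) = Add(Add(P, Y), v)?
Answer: 14655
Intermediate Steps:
Function('y')(P, Y) = Add(-4, P, Y) (Function('y')(P, Y) = Add(Add(P, Y), -4) = Add(-4, P, Y))
Function('D')(C) = Mul(-3, C)
Function('m')(o) = Mul(2, o, Add(-3, Mul(2, o))) (Function('m')(o) = Mul(Add(o, Add(-4, 1, o)), Add(o, o)) = Mul(Add(o, Add(-3, o)), Mul(2, o)) = Mul(Add(-3, Mul(2, o)), Mul(2, o)) = Mul(2, o, Add(-3, Mul(2, o))))
Add(Function('m')(Mul(39, Function('D')(1))), Mul(-1, 40803)) = Add(Mul(2, Mul(39, Mul(-3, 1)), Add(-3, Mul(2, Mul(39, Mul(-3, 1))))), Mul(-1, 40803)) = Add(Mul(2, Mul(39, -3), Add(-3, Mul(2, Mul(39, -3)))), -40803) = Add(Mul(2, -117, Add(-3, Mul(2, -117))), -40803) = Add(Mul(2, -117, Add(-3, -234)), -40803) = Add(Mul(2, -117, -237), -40803) = Add(55458, -40803) = 14655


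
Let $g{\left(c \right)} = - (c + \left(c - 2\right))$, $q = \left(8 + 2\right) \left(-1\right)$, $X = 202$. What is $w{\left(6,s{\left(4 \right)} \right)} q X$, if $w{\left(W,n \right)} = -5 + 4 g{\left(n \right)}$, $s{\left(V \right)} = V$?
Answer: $58580$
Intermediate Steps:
$q = -10$ ($q = 10 \left(-1\right) = -10$)
$g{\left(c \right)} = 2 - 2 c$ ($g{\left(c \right)} = - (c + \left(c - 2\right)) = - (c + \left(-2 + c\right)) = - (-2 + 2 c) = 2 - 2 c$)
$w{\left(W,n \right)} = 3 - 8 n$ ($w{\left(W,n \right)} = -5 + 4 \left(2 - 2 n\right) = -5 - \left(-8 + 8 n\right) = 3 - 8 n$)
$w{\left(6,s{\left(4 \right)} \right)} q X = \left(3 - 32\right) \left(-10\right) 202 = \left(-29\right) \left(-10\right) 202 = 290 \cdot 202 = 58580$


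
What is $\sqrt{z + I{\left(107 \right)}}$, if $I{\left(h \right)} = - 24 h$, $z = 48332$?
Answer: $2 \sqrt{11441} \approx 213.93$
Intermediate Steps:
$\sqrt{z + I{\left(107 \right)}} = \sqrt{48332 - 2568} = \sqrt{45764} = 2 \sqrt{11441}$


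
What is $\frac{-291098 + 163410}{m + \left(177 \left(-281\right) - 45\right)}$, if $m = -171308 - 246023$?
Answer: $\frac{127688}{467113} \approx 0.27336$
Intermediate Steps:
$m = -417331$ ($m = -171308 - 246023 = -417331$)
$\frac{-291098 + 163410}{m + \left(177 \left(-281\right) - 45\right)} = \frac{-291098 + 163410}{-417331 + \left(177 \left(-281\right) - 45\right)} = - \frac{127688}{-417331 - 49782} = - \frac{127688}{-467113} = \left(-127688\right) \left(- \frac{1}{467113}\right) = \frac{127688}{467113}$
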